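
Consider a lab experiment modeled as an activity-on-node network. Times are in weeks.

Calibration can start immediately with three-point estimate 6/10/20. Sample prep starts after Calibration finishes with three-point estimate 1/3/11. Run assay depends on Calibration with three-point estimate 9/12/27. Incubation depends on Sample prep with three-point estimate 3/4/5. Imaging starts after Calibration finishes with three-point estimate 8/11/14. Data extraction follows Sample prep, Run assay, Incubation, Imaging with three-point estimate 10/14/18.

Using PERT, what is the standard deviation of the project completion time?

te_Calibration = (6 + 4·10 + 20)/6 = 66/6 = 11; σ²_Calibration = ((20−6)/6)² = 5.444
te_Sample prep = (1 + 4·3 + 11)/6 = 24/6 = 4; σ²_Sample prep = ((11−1)/6)² = 2.778
te_Run assay = (9 + 4·12 + 27)/6 = 84/6 = 14; σ²_Run assay = ((27−9)/6)² = 9.000
te_Incubation = (3 + 4·4 + 5)/6 = 24/6 = 4; σ²_Incubation = ((5−3)/6)² = 0.111
te_Imaging = (8 + 4·11 + 14)/6 = 66/6 = 11; σ²_Imaging = ((14−8)/6)² = 1.000
te_Data extraction = (10 + 4·14 + 18)/6 = 84/6 = 14; σ²_Data extraction = ((18−10)/6)² = 1.778

Forward pass:
ES_Calibration = 0; EF_Calibration = 11
ES_Sample prep = 11; EF_Sample prep = 11+4 = 15
ES_Run assay = 11; EF_Run assay = 11+14 = 25
ES_Incubation = 15; EF_Incubation = 15+4 = 19
ES_Imaging = 11; EF_Imaging = 11+11 = 22
ES_Data extraction = max(EF_Sample prep=15, EF_Run assay=25, EF_Incubation=19, EF_Imaging=22) = 25; EF_Data extraction = 25+14 = 39
Expected project duration μ = 39 weeks. Critical path: Calibration → Run assay → Data extraction.

Variance along critical path = 5.444 + 9.000 + 1.778 = 16.222
σ = √16.222 = 4.028 weeks

4.03 weeks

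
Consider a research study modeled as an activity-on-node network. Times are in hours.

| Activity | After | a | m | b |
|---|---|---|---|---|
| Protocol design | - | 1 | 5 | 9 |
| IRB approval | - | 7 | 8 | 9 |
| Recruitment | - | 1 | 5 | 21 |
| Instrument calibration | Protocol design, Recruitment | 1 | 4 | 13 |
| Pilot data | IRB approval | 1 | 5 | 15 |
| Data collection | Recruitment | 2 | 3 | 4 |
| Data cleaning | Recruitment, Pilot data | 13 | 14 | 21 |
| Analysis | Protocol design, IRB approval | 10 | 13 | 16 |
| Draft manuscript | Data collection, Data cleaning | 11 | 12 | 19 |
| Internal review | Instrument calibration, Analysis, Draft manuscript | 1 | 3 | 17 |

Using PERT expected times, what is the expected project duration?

47 hours

te_Protocol design = (1 + 4·5 + 9)/6 = 30/6 = 5
te_IRB approval = (7 + 4·8 + 9)/6 = 48/6 = 8
te_Recruitment = (1 + 4·5 + 21)/6 = 42/6 = 7
te_Instrument calibration = (1 + 4·4 + 13)/6 = 30/6 = 5
te_Pilot data = (1 + 4·5 + 15)/6 = 36/6 = 6
te_Data collection = (2 + 4·3 + 4)/6 = 18/6 = 3
te_Data cleaning = (13 + 4·14 + 21)/6 = 90/6 = 15
te_Analysis = (10 + 4·13 + 16)/6 = 78/6 = 13
te_Draft manuscript = (11 + 4·12 + 19)/6 = 78/6 = 13
te_Internal review = (1 + 4·3 + 17)/6 = 30/6 = 5

Forward pass:
ES_Protocol design = 0; EF_Protocol design = 5
ES_IRB approval = 0; EF_IRB approval = 8
ES_Recruitment = 0; EF_Recruitment = 7
ES_Instrument calibration = max(EF_Protocol design=5, EF_Recruitment=7) = 7; EF_Instrument calibration = 7+5 = 12
ES_Pilot data = 8; EF_Pilot data = 8+6 = 14
ES_Data collection = 7; EF_Data collection = 7+3 = 10
ES_Data cleaning = max(EF_Recruitment=7, EF_Pilot data=14) = 14; EF_Data cleaning = 14+15 = 29
ES_Analysis = max(EF_Protocol design=5, EF_IRB approval=8) = 8; EF_Analysis = 8+13 = 21
ES_Draft manuscript = max(EF_Data collection=10, EF_Data cleaning=29) = 29; EF_Draft manuscript = 29+13 = 42
ES_Internal review = max(EF_Instrument calibration=12, EF_Analysis=21, EF_Draft manuscript=42) = 42; EF_Internal review = 42+5 = 47
Expected project duration μ = 47 hours. Critical path: IRB approval → Pilot data → Data cleaning → Draft manuscript → Internal review.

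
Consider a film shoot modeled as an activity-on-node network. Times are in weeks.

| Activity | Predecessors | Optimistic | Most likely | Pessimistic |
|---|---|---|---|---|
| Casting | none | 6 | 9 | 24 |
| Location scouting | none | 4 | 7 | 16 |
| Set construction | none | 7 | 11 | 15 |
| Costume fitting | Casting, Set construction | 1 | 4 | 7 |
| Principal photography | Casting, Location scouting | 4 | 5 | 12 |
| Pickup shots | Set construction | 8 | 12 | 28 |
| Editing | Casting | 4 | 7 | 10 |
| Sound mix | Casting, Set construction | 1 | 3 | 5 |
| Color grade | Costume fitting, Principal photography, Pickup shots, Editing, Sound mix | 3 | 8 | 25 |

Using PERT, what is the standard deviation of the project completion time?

5.13 weeks

te_Casting = (6 + 4·9 + 24)/6 = 66/6 = 11; σ²_Casting = ((24−6)/6)² = 9.000
te_Location scouting = (4 + 4·7 + 16)/6 = 48/6 = 8; σ²_Location scouting = ((16−4)/6)² = 4.000
te_Set construction = (7 + 4·11 + 15)/6 = 66/6 = 11; σ²_Set construction = ((15−7)/6)² = 1.778
te_Costume fitting = (1 + 4·4 + 7)/6 = 24/6 = 4; σ²_Costume fitting = ((7−1)/6)² = 1.000
te_Principal photography = (4 + 4·5 + 12)/6 = 36/6 = 6; σ²_Principal photography = ((12−4)/6)² = 1.778
te_Pickup shots = (8 + 4·12 + 28)/6 = 84/6 = 14; σ²_Pickup shots = ((28−8)/6)² = 11.111
te_Editing = (4 + 4·7 + 10)/6 = 42/6 = 7; σ²_Editing = ((10−4)/6)² = 1.000
te_Sound mix = (1 + 4·3 + 5)/6 = 18/6 = 3; σ²_Sound mix = ((5−1)/6)² = 0.444
te_Color grade = (3 + 4·8 + 25)/6 = 60/6 = 10; σ²_Color grade = ((25−3)/6)² = 13.444

Forward pass:
ES_Casting = 0; EF_Casting = 11
ES_Location scouting = 0; EF_Location scouting = 8
ES_Set construction = 0; EF_Set construction = 11
ES_Costume fitting = max(EF_Casting=11, EF_Set construction=11) = 11; EF_Costume fitting = 11+4 = 15
ES_Principal photography = max(EF_Casting=11, EF_Location scouting=8) = 11; EF_Principal photography = 11+6 = 17
ES_Pickup shots = 11; EF_Pickup shots = 11+14 = 25
ES_Editing = 11; EF_Editing = 11+7 = 18
ES_Sound mix = max(EF_Casting=11, EF_Set construction=11) = 11; EF_Sound mix = 11+3 = 14
ES_Color grade = max(EF_Costume fitting=15, EF_Principal photography=17, EF_Pickup shots=25, EF_Editing=18, EF_Sound mix=14) = 25; EF_Color grade = 25+10 = 35
Expected project duration μ = 35 weeks. Critical path: Set construction → Pickup shots → Color grade.

Variance along critical path = 1.778 + 11.111 + 13.444 = 26.333
σ = √26.333 = 5.132 weeks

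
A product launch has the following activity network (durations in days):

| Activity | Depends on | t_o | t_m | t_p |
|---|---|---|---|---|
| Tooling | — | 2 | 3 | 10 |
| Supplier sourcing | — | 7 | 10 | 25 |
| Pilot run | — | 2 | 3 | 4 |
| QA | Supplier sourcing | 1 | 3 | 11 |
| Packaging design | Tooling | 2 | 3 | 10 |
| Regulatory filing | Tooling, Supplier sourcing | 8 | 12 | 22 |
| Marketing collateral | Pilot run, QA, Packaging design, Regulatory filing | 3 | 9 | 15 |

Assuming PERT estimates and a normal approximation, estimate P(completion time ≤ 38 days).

0.824

te_Tooling = (2 + 4·3 + 10)/6 = 24/6 = 4; σ²_Tooling = ((10−2)/6)² = 1.778
te_Supplier sourcing = (7 + 4·10 + 25)/6 = 72/6 = 12; σ²_Supplier sourcing = ((25−7)/6)² = 9.000
te_Pilot run = (2 + 4·3 + 4)/6 = 18/6 = 3; σ²_Pilot run = ((4−2)/6)² = 0.111
te_QA = (1 + 4·3 + 11)/6 = 24/6 = 4; σ²_QA = ((11−1)/6)² = 2.778
te_Packaging design = (2 + 4·3 + 10)/6 = 24/6 = 4; σ²_Packaging design = ((10−2)/6)² = 1.778
te_Regulatory filing = (8 + 4·12 + 22)/6 = 78/6 = 13; σ²_Regulatory filing = ((22−8)/6)² = 5.444
te_Marketing collateral = (3 + 4·9 + 15)/6 = 54/6 = 9; σ²_Marketing collateral = ((15−3)/6)² = 4.000

Forward pass:
ES_Tooling = 0; EF_Tooling = 4
ES_Supplier sourcing = 0; EF_Supplier sourcing = 12
ES_Pilot run = 0; EF_Pilot run = 3
ES_QA = 12; EF_QA = 12+4 = 16
ES_Packaging design = 4; EF_Packaging design = 4+4 = 8
ES_Regulatory filing = max(EF_Tooling=4, EF_Supplier sourcing=12) = 12; EF_Regulatory filing = 12+13 = 25
ES_Marketing collateral = max(EF_Pilot run=3, EF_QA=16, EF_Packaging design=8, EF_Regulatory filing=25) = 25; EF_Marketing collateral = 25+9 = 34
Expected project duration μ = 34 days. Critical path: Supplier sourcing → Regulatory filing → Marketing collateral.

Variance along critical path = 9.000 + 5.444 + 4.000 = 18.444; σ = √18.444 = 4.295 days.
Z = (38 − 34) / 4.295 = 0.931
P(T ≤ 38) = Φ(0.931) ≈ 0.824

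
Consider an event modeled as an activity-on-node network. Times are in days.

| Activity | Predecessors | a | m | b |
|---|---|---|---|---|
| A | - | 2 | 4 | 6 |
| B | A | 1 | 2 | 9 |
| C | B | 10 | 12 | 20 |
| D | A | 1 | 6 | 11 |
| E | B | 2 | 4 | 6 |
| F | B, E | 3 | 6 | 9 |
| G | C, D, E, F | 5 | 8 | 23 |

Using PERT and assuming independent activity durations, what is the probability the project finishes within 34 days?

te_A = (2 + 4·4 + 6)/6 = 24/6 = 4; σ²_A = ((6−2)/6)² = 0.444
te_B = (1 + 4·2 + 9)/6 = 18/6 = 3; σ²_B = ((9−1)/6)² = 1.778
te_C = (10 + 4·12 + 20)/6 = 78/6 = 13; σ²_C = ((20−10)/6)² = 2.778
te_D = (1 + 4·6 + 11)/6 = 36/6 = 6; σ²_D = ((11−1)/6)² = 2.778
te_E = (2 + 4·4 + 6)/6 = 24/6 = 4; σ²_E = ((6−2)/6)² = 0.444
te_F = (3 + 4·6 + 9)/6 = 36/6 = 6; σ²_F = ((9−3)/6)² = 1.000
te_G = (5 + 4·8 + 23)/6 = 60/6 = 10; σ²_G = ((23−5)/6)² = 9.000

Forward pass:
ES_A = 0; EF_A = 4
ES_B = 4; EF_B = 4+3 = 7
ES_C = 7; EF_C = 7+13 = 20
ES_D = 4; EF_D = 4+6 = 10
ES_E = 7; EF_E = 7+4 = 11
ES_F = max(EF_B=7, EF_E=11) = 11; EF_F = 11+6 = 17
ES_G = max(EF_C=20, EF_D=10, EF_E=11, EF_F=17) = 20; EF_G = 20+10 = 30
Expected project duration μ = 30 days. Critical path: A → B → C → G.

Variance along critical path = 0.444 + 1.778 + 2.778 + 9.000 = 14.000; σ = √14.000 = 3.742 days.
Z = (34 − 30) / 3.742 = 1.069
P(T ≤ 34) = Φ(1.069) ≈ 0.857

0.857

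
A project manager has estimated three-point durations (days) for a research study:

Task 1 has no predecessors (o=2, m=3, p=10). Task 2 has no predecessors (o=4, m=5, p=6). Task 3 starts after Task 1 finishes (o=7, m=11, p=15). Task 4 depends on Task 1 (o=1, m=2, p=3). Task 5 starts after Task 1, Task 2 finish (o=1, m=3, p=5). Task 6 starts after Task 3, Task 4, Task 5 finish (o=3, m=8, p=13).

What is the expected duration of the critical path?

23 days

te_Task 1 = (2 + 4·3 + 10)/6 = 24/6 = 4
te_Task 2 = (4 + 4·5 + 6)/6 = 30/6 = 5
te_Task 3 = (7 + 4·11 + 15)/6 = 66/6 = 11
te_Task 4 = (1 + 4·2 + 3)/6 = 12/6 = 2
te_Task 5 = (1 + 4·3 + 5)/6 = 18/6 = 3
te_Task 6 = (3 + 4·8 + 13)/6 = 48/6 = 8

Forward pass:
ES_Task 1 = 0; EF_Task 1 = 4
ES_Task 2 = 0; EF_Task 2 = 5
ES_Task 3 = 4; EF_Task 3 = 4+11 = 15
ES_Task 4 = 4; EF_Task 4 = 4+2 = 6
ES_Task 5 = max(EF_Task 1=4, EF_Task 2=5) = 5; EF_Task 5 = 5+3 = 8
ES_Task 6 = max(EF_Task 3=15, EF_Task 4=6, EF_Task 5=8) = 15; EF_Task 6 = 15+8 = 23
Expected project duration μ = 23 days. Critical path: Task 1 → Task 3 → Task 6.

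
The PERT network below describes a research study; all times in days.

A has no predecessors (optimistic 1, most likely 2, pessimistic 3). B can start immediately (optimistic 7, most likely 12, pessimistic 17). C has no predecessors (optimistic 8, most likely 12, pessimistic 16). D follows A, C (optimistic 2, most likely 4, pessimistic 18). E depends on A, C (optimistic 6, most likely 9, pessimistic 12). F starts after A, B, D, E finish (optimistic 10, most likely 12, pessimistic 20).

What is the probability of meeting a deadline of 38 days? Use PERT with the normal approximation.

0.955

te_A = (1 + 4·2 + 3)/6 = 12/6 = 2; σ²_A = ((3−1)/6)² = 0.111
te_B = (7 + 4·12 + 17)/6 = 72/6 = 12; σ²_B = ((17−7)/6)² = 2.778
te_C = (8 + 4·12 + 16)/6 = 72/6 = 12; σ²_C = ((16−8)/6)² = 1.778
te_D = (2 + 4·4 + 18)/6 = 36/6 = 6; σ²_D = ((18−2)/6)² = 7.111
te_E = (6 + 4·9 + 12)/6 = 54/6 = 9; σ²_E = ((12−6)/6)² = 1.000
te_F = (10 + 4·12 + 20)/6 = 78/6 = 13; σ²_F = ((20−10)/6)² = 2.778

Forward pass:
ES_A = 0; EF_A = 2
ES_B = 0; EF_B = 12
ES_C = 0; EF_C = 12
ES_D = max(EF_A=2, EF_C=12) = 12; EF_D = 12+6 = 18
ES_E = max(EF_A=2, EF_C=12) = 12; EF_E = 12+9 = 21
ES_F = max(EF_A=2, EF_B=12, EF_D=18, EF_E=21) = 21; EF_F = 21+13 = 34
Expected project duration μ = 34 days. Critical path: C → E → F.

Variance along critical path = 1.778 + 1.000 + 2.778 = 5.556; σ = √5.556 = 2.357 days.
Z = (38 − 34) / 2.357 = 1.697
P(T ≤ 38) = Φ(1.697) ≈ 0.955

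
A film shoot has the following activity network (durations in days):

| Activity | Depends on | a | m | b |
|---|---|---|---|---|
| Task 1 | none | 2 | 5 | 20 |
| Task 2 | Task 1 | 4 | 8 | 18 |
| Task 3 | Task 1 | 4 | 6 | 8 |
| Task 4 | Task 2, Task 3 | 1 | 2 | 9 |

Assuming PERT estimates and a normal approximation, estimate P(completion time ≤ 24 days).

0.893

te_Task 1 = (2 + 4·5 + 20)/6 = 42/6 = 7; σ²_Task 1 = ((20−2)/6)² = 9.000
te_Task 2 = (4 + 4·8 + 18)/6 = 54/6 = 9; σ²_Task 2 = ((18−4)/6)² = 5.444
te_Task 3 = (4 + 4·6 + 8)/6 = 36/6 = 6; σ²_Task 3 = ((8−4)/6)² = 0.444
te_Task 4 = (1 + 4·2 + 9)/6 = 18/6 = 3; σ²_Task 4 = ((9−1)/6)² = 1.778

Forward pass:
ES_Task 1 = 0; EF_Task 1 = 7
ES_Task 2 = 7; EF_Task 2 = 7+9 = 16
ES_Task 3 = 7; EF_Task 3 = 7+6 = 13
ES_Task 4 = max(EF_Task 2=16, EF_Task 3=13) = 16; EF_Task 4 = 16+3 = 19
Expected project duration μ = 19 days. Critical path: Task 1 → Task 2 → Task 4.

Variance along critical path = 9.000 + 5.444 + 1.778 = 16.222; σ = √16.222 = 4.028 days.
Z = (24 − 19) / 4.028 = 1.241
P(T ≤ 24) = Φ(1.241) ≈ 0.893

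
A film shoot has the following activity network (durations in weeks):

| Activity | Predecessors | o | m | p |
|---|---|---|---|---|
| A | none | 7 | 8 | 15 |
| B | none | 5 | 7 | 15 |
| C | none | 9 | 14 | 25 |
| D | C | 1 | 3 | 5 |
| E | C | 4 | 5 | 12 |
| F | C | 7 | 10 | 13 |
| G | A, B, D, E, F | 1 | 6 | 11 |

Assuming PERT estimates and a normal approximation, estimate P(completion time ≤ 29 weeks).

te_A = (7 + 4·8 + 15)/6 = 54/6 = 9; σ²_A = ((15−7)/6)² = 1.778
te_B = (5 + 4·7 + 15)/6 = 48/6 = 8; σ²_B = ((15−5)/6)² = 2.778
te_C = (9 + 4·14 + 25)/6 = 90/6 = 15; σ²_C = ((25−9)/6)² = 7.111
te_D = (1 + 4·3 + 5)/6 = 18/6 = 3; σ²_D = ((5−1)/6)² = 0.444
te_E = (4 + 4·5 + 12)/6 = 36/6 = 6; σ²_E = ((12−4)/6)² = 1.778
te_F = (7 + 4·10 + 13)/6 = 60/6 = 10; σ²_F = ((13−7)/6)² = 1.000
te_G = (1 + 4·6 + 11)/6 = 36/6 = 6; σ²_G = ((11−1)/6)² = 2.778

Forward pass:
ES_A = 0; EF_A = 9
ES_B = 0; EF_B = 8
ES_C = 0; EF_C = 15
ES_D = 15; EF_D = 15+3 = 18
ES_E = 15; EF_E = 15+6 = 21
ES_F = 15; EF_F = 15+10 = 25
ES_G = max(EF_A=9, EF_B=8, EF_D=18, EF_E=21, EF_F=25) = 25; EF_G = 25+6 = 31
Expected project duration μ = 31 weeks. Critical path: C → F → G.

Variance along critical path = 7.111 + 1.000 + 2.778 = 10.889; σ = √10.889 = 3.300 weeks.
Z = (29 − 31) / 3.300 = -0.606
P(T ≤ 29) = Φ(-0.606) ≈ 0.272

0.272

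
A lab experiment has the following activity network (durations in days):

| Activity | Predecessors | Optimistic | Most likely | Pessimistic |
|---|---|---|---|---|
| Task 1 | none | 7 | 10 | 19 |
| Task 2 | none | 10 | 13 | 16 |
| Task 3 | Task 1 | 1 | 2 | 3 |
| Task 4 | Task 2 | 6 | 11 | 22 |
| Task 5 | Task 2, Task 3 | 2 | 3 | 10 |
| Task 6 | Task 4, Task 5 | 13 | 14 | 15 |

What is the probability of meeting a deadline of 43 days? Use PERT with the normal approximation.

0.918

te_Task 1 = (7 + 4·10 + 19)/6 = 66/6 = 11; σ²_Task 1 = ((19−7)/6)² = 4.000
te_Task 2 = (10 + 4·13 + 16)/6 = 78/6 = 13; σ²_Task 2 = ((16−10)/6)² = 1.000
te_Task 3 = (1 + 4·2 + 3)/6 = 12/6 = 2; σ²_Task 3 = ((3−1)/6)² = 0.111
te_Task 4 = (6 + 4·11 + 22)/6 = 72/6 = 12; σ²_Task 4 = ((22−6)/6)² = 7.111
te_Task 5 = (2 + 4·3 + 10)/6 = 24/6 = 4; σ²_Task 5 = ((10−2)/6)² = 1.778
te_Task 6 = (13 + 4·14 + 15)/6 = 84/6 = 14; σ²_Task 6 = ((15−13)/6)² = 0.111

Forward pass:
ES_Task 1 = 0; EF_Task 1 = 11
ES_Task 2 = 0; EF_Task 2 = 13
ES_Task 3 = 11; EF_Task 3 = 11+2 = 13
ES_Task 4 = 13; EF_Task 4 = 13+12 = 25
ES_Task 5 = max(EF_Task 2=13, EF_Task 3=13) = 13; EF_Task 5 = 13+4 = 17
ES_Task 6 = max(EF_Task 4=25, EF_Task 5=17) = 25; EF_Task 6 = 25+14 = 39
Expected project duration μ = 39 days. Critical path: Task 2 → Task 4 → Task 6.

Variance along critical path = 1.000 + 7.111 + 0.111 = 8.222; σ = √8.222 = 2.867 days.
Z = (43 − 39) / 2.867 = 1.395
P(T ≤ 43) = Φ(1.395) ≈ 0.918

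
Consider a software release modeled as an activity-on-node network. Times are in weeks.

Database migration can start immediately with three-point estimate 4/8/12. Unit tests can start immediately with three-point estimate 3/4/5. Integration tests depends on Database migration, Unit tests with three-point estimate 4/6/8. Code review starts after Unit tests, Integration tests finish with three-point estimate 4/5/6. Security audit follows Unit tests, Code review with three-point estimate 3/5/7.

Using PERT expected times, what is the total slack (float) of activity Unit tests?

te_Database migration = (4 + 4·8 + 12)/6 = 48/6 = 8
te_Unit tests = (3 + 4·4 + 5)/6 = 24/6 = 4
te_Integration tests = (4 + 4·6 + 8)/6 = 36/6 = 6
te_Code review = (4 + 4·5 + 6)/6 = 30/6 = 5
te_Security audit = (3 + 4·5 + 7)/6 = 30/6 = 5

Forward pass:
ES_Database migration = 0; EF_Database migration = 8
ES_Unit tests = 0; EF_Unit tests = 4
ES_Integration tests = max(EF_Database migration=8, EF_Unit tests=4) = 8; EF_Integration tests = 8+6 = 14
ES_Code review = max(EF_Unit tests=4, EF_Integration tests=14) = 14; EF_Code review = 14+5 = 19
ES_Security audit = max(EF_Unit tests=4, EF_Code review=19) = 19; EF_Security audit = 19+5 = 24
Expected project duration μ = 24 weeks. Critical path: Database migration → Integration tests → Code review → Security audit.

Backward pass:
LF_Security audit = 24; LS_Security audit = 24−5 = 19
LF_Code review = LS_Security audit = 19; LS_Code review = 19−5 = 14
LF_Integration tests = LS_Code review = 14; LS_Integration tests = 14−6 = 8
LF_Unit tests = min(LS_Integration tests=8, LS_Code review=14, LS_Security audit=19) = 8; LS_Unit tests = 8−4 = 4
LF_Database migration = LS_Integration tests = 8; LS_Database migration = 8−8 = 0
Slack_Unit tests = LS_Unit tests − ES_Unit tests = 4 − 0 = 4

4 weeks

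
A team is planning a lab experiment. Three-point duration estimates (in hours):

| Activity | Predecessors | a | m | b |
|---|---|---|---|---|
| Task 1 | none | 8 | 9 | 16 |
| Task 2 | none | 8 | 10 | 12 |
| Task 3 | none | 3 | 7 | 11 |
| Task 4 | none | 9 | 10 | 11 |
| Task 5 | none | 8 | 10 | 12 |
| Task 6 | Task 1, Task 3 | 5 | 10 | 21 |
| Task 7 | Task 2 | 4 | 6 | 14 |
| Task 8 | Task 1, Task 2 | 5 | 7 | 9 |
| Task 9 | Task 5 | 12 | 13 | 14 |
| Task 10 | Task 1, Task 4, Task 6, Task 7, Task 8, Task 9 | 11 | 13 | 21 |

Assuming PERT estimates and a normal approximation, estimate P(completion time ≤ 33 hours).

0.014

te_Task 1 = (8 + 4·9 + 16)/6 = 60/6 = 10; σ²_Task 1 = ((16−8)/6)² = 1.778
te_Task 2 = (8 + 4·10 + 12)/6 = 60/6 = 10; σ²_Task 2 = ((12−8)/6)² = 0.444
te_Task 3 = (3 + 4·7 + 11)/6 = 42/6 = 7; σ²_Task 3 = ((11−3)/6)² = 1.778
te_Task 4 = (9 + 4·10 + 11)/6 = 60/6 = 10; σ²_Task 4 = ((11−9)/6)² = 0.111
te_Task 5 = (8 + 4·10 + 12)/6 = 60/6 = 10; σ²_Task 5 = ((12−8)/6)² = 0.444
te_Task 6 = (5 + 4·10 + 21)/6 = 66/6 = 11; σ²_Task 6 = ((21−5)/6)² = 7.111
te_Task 7 = (4 + 4·6 + 14)/6 = 42/6 = 7; σ²_Task 7 = ((14−4)/6)² = 2.778
te_Task 8 = (5 + 4·7 + 9)/6 = 42/6 = 7; σ²_Task 8 = ((9−5)/6)² = 0.444
te_Task 9 = (12 + 4·13 + 14)/6 = 78/6 = 13; σ²_Task 9 = ((14−12)/6)² = 0.111
te_Task 10 = (11 + 4·13 + 21)/6 = 84/6 = 14; σ²_Task 10 = ((21−11)/6)² = 2.778

Forward pass:
ES_Task 1 = 0; EF_Task 1 = 10
ES_Task 2 = 0; EF_Task 2 = 10
ES_Task 3 = 0; EF_Task 3 = 7
ES_Task 4 = 0; EF_Task 4 = 10
ES_Task 5 = 0; EF_Task 5 = 10
ES_Task 6 = max(EF_Task 1=10, EF_Task 3=7) = 10; EF_Task 6 = 10+11 = 21
ES_Task 7 = 10; EF_Task 7 = 10+7 = 17
ES_Task 8 = max(EF_Task 1=10, EF_Task 2=10) = 10; EF_Task 8 = 10+7 = 17
ES_Task 9 = 10; EF_Task 9 = 10+13 = 23
ES_Task 10 = max(EF_Task 1=10, EF_Task 4=10, EF_Task 6=21, EF_Task 7=17, EF_Task 8=17, EF_Task 9=23) = 23; EF_Task 10 = 23+14 = 37
Expected project duration μ = 37 hours. Critical path: Task 5 → Task 9 → Task 10.

Variance along critical path = 0.444 + 0.111 + 2.778 = 3.333; σ = √3.333 = 1.826 hours.
Z = (33 − 37) / 1.826 = -2.191
P(T ≤ 33) = Φ(-2.191) ≈ 0.014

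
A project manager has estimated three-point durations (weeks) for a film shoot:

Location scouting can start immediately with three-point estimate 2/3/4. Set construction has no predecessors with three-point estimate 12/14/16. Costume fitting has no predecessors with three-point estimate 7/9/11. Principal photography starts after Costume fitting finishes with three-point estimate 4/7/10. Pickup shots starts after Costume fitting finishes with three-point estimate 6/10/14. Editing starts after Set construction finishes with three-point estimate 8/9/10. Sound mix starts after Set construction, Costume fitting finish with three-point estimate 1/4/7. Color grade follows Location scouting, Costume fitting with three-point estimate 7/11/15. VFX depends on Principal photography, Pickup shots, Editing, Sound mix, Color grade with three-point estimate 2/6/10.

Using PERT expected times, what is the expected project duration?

te_Location scouting = (2 + 4·3 + 4)/6 = 18/6 = 3
te_Set construction = (12 + 4·14 + 16)/6 = 84/6 = 14
te_Costume fitting = (7 + 4·9 + 11)/6 = 54/6 = 9
te_Principal photography = (4 + 4·7 + 10)/6 = 42/6 = 7
te_Pickup shots = (6 + 4·10 + 14)/6 = 60/6 = 10
te_Editing = (8 + 4·9 + 10)/6 = 54/6 = 9
te_Sound mix = (1 + 4·4 + 7)/6 = 24/6 = 4
te_Color grade = (7 + 4·11 + 15)/6 = 66/6 = 11
te_VFX = (2 + 4·6 + 10)/6 = 36/6 = 6

Forward pass:
ES_Location scouting = 0; EF_Location scouting = 3
ES_Set construction = 0; EF_Set construction = 14
ES_Costume fitting = 0; EF_Costume fitting = 9
ES_Principal photography = 9; EF_Principal photography = 9+7 = 16
ES_Pickup shots = 9; EF_Pickup shots = 9+10 = 19
ES_Editing = 14; EF_Editing = 14+9 = 23
ES_Sound mix = max(EF_Set construction=14, EF_Costume fitting=9) = 14; EF_Sound mix = 14+4 = 18
ES_Color grade = max(EF_Location scouting=3, EF_Costume fitting=9) = 9; EF_Color grade = 9+11 = 20
ES_VFX = max(EF_Principal photography=16, EF_Pickup shots=19, EF_Editing=23, EF_Sound mix=18, EF_Color grade=20) = 23; EF_VFX = 23+6 = 29
Expected project duration μ = 29 weeks. Critical path: Set construction → Editing → VFX.

29 weeks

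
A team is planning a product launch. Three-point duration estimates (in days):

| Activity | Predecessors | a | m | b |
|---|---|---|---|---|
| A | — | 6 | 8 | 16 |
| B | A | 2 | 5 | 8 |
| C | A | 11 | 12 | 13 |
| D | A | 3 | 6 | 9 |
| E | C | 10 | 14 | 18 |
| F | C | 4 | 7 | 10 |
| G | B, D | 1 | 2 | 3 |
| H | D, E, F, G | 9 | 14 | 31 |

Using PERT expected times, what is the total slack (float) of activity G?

18 days

te_A = (6 + 4·8 + 16)/6 = 54/6 = 9
te_B = (2 + 4·5 + 8)/6 = 30/6 = 5
te_C = (11 + 4·12 + 13)/6 = 72/6 = 12
te_D = (3 + 4·6 + 9)/6 = 36/6 = 6
te_E = (10 + 4·14 + 18)/6 = 84/6 = 14
te_F = (4 + 4·7 + 10)/6 = 42/6 = 7
te_G = (1 + 4·2 + 3)/6 = 12/6 = 2
te_H = (9 + 4·14 + 31)/6 = 96/6 = 16

Forward pass:
ES_A = 0; EF_A = 9
ES_B = 9; EF_B = 9+5 = 14
ES_C = 9; EF_C = 9+12 = 21
ES_D = 9; EF_D = 9+6 = 15
ES_E = 21; EF_E = 21+14 = 35
ES_F = 21; EF_F = 21+7 = 28
ES_G = max(EF_B=14, EF_D=15) = 15; EF_G = 15+2 = 17
ES_H = max(EF_D=15, EF_E=35, EF_F=28, EF_G=17) = 35; EF_H = 35+16 = 51
Expected project duration μ = 51 days. Critical path: A → C → E → H.

Backward pass:
LF_H = 51; LS_H = 51−16 = 35
LF_G = LS_H = 35; LS_G = 35−2 = 33
LF_F = LS_H = 35; LS_F = 35−7 = 28
LF_E = LS_H = 35; LS_E = 35−14 = 21
LF_D = min(LS_G=33, LS_H=35) = 33; LS_D = 33−6 = 27
LF_C = min(LS_E=21, LS_F=28) = 21; LS_C = 21−12 = 9
LF_B = LS_G = 33; LS_B = 33−5 = 28
LF_A = min(LS_B=28, LS_C=9, LS_D=27) = 9; LS_A = 9−9 = 0
Slack_G = LS_G − ES_G = 33 − 15 = 18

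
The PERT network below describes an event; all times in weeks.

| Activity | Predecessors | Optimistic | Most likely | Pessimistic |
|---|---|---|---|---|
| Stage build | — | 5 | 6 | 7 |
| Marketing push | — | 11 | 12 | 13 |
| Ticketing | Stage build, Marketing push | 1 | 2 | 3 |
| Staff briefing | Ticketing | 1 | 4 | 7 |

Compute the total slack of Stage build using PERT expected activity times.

te_Stage build = (5 + 4·6 + 7)/6 = 36/6 = 6
te_Marketing push = (11 + 4·12 + 13)/6 = 72/6 = 12
te_Ticketing = (1 + 4·2 + 3)/6 = 12/6 = 2
te_Staff briefing = (1 + 4·4 + 7)/6 = 24/6 = 4

Forward pass:
ES_Stage build = 0; EF_Stage build = 6
ES_Marketing push = 0; EF_Marketing push = 12
ES_Ticketing = max(EF_Stage build=6, EF_Marketing push=12) = 12; EF_Ticketing = 12+2 = 14
ES_Staff briefing = 14; EF_Staff briefing = 14+4 = 18
Expected project duration μ = 18 weeks. Critical path: Marketing push → Ticketing → Staff briefing.

Backward pass:
LF_Staff briefing = 18; LS_Staff briefing = 18−4 = 14
LF_Ticketing = LS_Staff briefing = 14; LS_Ticketing = 14−2 = 12
LF_Marketing push = LS_Ticketing = 12; LS_Marketing push = 12−12 = 0
LF_Stage build = LS_Ticketing = 12; LS_Stage build = 12−6 = 6
Slack_Stage build = LS_Stage build − ES_Stage build = 6 − 0 = 6

6 weeks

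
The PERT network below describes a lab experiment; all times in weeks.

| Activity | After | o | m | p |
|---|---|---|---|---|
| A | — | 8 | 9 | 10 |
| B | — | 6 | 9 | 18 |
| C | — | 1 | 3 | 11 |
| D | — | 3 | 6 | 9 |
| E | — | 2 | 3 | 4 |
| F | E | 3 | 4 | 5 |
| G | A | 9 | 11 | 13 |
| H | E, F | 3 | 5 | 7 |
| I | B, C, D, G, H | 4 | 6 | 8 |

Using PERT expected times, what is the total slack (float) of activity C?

16 weeks

te_A = (8 + 4·9 + 10)/6 = 54/6 = 9
te_B = (6 + 4·9 + 18)/6 = 60/6 = 10
te_C = (1 + 4·3 + 11)/6 = 24/6 = 4
te_D = (3 + 4·6 + 9)/6 = 36/6 = 6
te_E = (2 + 4·3 + 4)/6 = 18/6 = 3
te_F = (3 + 4·4 + 5)/6 = 24/6 = 4
te_G = (9 + 4·11 + 13)/6 = 66/6 = 11
te_H = (3 + 4·5 + 7)/6 = 30/6 = 5
te_I = (4 + 4·6 + 8)/6 = 36/6 = 6

Forward pass:
ES_A = 0; EF_A = 9
ES_B = 0; EF_B = 10
ES_C = 0; EF_C = 4
ES_D = 0; EF_D = 6
ES_E = 0; EF_E = 3
ES_F = 3; EF_F = 3+4 = 7
ES_G = 9; EF_G = 9+11 = 20
ES_H = max(EF_E=3, EF_F=7) = 7; EF_H = 7+5 = 12
ES_I = max(EF_B=10, EF_C=4, EF_D=6, EF_G=20, EF_H=12) = 20; EF_I = 20+6 = 26
Expected project duration μ = 26 weeks. Critical path: A → G → I.

Backward pass:
LF_I = 26; LS_I = 26−6 = 20
LF_H = LS_I = 20; LS_H = 20−5 = 15
LF_G = LS_I = 20; LS_G = 20−11 = 9
LF_F = LS_H = 15; LS_F = 15−4 = 11
LF_E = min(LS_F=11, LS_H=15) = 11; LS_E = 11−3 = 8
LF_D = LS_I = 20; LS_D = 20−6 = 14
LF_C = LS_I = 20; LS_C = 20−4 = 16
LF_B = LS_I = 20; LS_B = 20−10 = 10
LF_A = LS_G = 9; LS_A = 9−9 = 0
Slack_C = LS_C − ES_C = 16 − 0 = 16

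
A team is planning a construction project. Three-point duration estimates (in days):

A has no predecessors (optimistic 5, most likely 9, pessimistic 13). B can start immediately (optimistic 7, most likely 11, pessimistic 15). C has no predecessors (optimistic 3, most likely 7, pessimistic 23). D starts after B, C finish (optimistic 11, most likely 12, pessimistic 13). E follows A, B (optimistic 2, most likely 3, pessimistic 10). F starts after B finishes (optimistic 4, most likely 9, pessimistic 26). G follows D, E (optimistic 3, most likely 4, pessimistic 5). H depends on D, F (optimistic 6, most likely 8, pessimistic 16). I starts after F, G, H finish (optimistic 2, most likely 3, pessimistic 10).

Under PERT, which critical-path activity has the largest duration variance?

H

te_A = (5 + 4·9 + 13)/6 = 54/6 = 9; σ²_A = ((13−5)/6)² = 1.778
te_B = (7 + 4·11 + 15)/6 = 66/6 = 11; σ²_B = ((15−7)/6)² = 1.778
te_C = (3 + 4·7 + 23)/6 = 54/6 = 9; σ²_C = ((23−3)/6)² = 11.111
te_D = (11 + 4·12 + 13)/6 = 72/6 = 12; σ²_D = ((13−11)/6)² = 0.111
te_E = (2 + 4·3 + 10)/6 = 24/6 = 4; σ²_E = ((10−2)/6)² = 1.778
te_F = (4 + 4·9 + 26)/6 = 66/6 = 11; σ²_F = ((26−4)/6)² = 13.444
te_G = (3 + 4·4 + 5)/6 = 24/6 = 4; σ²_G = ((5−3)/6)² = 0.111
te_H = (6 + 4·8 + 16)/6 = 54/6 = 9; σ²_H = ((16−6)/6)² = 2.778
te_I = (2 + 4·3 + 10)/6 = 24/6 = 4; σ²_I = ((10−2)/6)² = 1.778

Forward pass:
ES_A = 0; EF_A = 9
ES_B = 0; EF_B = 11
ES_C = 0; EF_C = 9
ES_D = max(EF_B=11, EF_C=9) = 11; EF_D = 11+12 = 23
ES_E = max(EF_A=9, EF_B=11) = 11; EF_E = 11+4 = 15
ES_F = 11; EF_F = 11+11 = 22
ES_G = max(EF_D=23, EF_E=15) = 23; EF_G = 23+4 = 27
ES_H = max(EF_D=23, EF_F=22) = 23; EF_H = 23+9 = 32
ES_I = max(EF_F=22, EF_G=27, EF_H=32) = 32; EF_I = 32+4 = 36
Expected project duration μ = 36 days. Critical path: B → D → H → I.

Variances on critical path: σ²_B=1.778, σ²_D=0.111, σ²_H=2.778, σ²_I=1.778.
Largest is σ²_H = 2.778.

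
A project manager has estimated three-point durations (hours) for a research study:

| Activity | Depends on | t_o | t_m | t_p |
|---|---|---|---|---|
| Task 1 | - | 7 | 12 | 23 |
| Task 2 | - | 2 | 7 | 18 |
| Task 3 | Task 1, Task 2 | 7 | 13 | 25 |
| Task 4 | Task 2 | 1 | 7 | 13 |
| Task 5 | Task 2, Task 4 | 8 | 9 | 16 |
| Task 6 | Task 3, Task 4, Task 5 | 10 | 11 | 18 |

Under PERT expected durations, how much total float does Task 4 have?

2 hours

te_Task 1 = (7 + 4·12 + 23)/6 = 78/6 = 13
te_Task 2 = (2 + 4·7 + 18)/6 = 48/6 = 8
te_Task 3 = (7 + 4·13 + 25)/6 = 84/6 = 14
te_Task 4 = (1 + 4·7 + 13)/6 = 42/6 = 7
te_Task 5 = (8 + 4·9 + 16)/6 = 60/6 = 10
te_Task 6 = (10 + 4·11 + 18)/6 = 72/6 = 12

Forward pass:
ES_Task 1 = 0; EF_Task 1 = 13
ES_Task 2 = 0; EF_Task 2 = 8
ES_Task 3 = max(EF_Task 1=13, EF_Task 2=8) = 13; EF_Task 3 = 13+14 = 27
ES_Task 4 = 8; EF_Task 4 = 8+7 = 15
ES_Task 5 = max(EF_Task 2=8, EF_Task 4=15) = 15; EF_Task 5 = 15+10 = 25
ES_Task 6 = max(EF_Task 3=27, EF_Task 4=15, EF_Task 5=25) = 27; EF_Task 6 = 27+12 = 39
Expected project duration μ = 39 hours. Critical path: Task 1 → Task 3 → Task 6.

Backward pass:
LF_Task 6 = 39; LS_Task 6 = 39−12 = 27
LF_Task 5 = LS_Task 6 = 27; LS_Task 5 = 27−10 = 17
LF_Task 4 = min(LS_Task 5=17, LS_Task 6=27) = 17; LS_Task 4 = 17−7 = 10
LF_Task 3 = LS_Task 6 = 27; LS_Task 3 = 27−14 = 13
LF_Task 2 = min(LS_Task 3=13, LS_Task 4=10, LS_Task 5=17) = 10; LS_Task 2 = 10−8 = 2
LF_Task 1 = LS_Task 3 = 13; LS_Task 1 = 13−13 = 0
Slack_Task 4 = LS_Task 4 − ES_Task 4 = 10 − 8 = 2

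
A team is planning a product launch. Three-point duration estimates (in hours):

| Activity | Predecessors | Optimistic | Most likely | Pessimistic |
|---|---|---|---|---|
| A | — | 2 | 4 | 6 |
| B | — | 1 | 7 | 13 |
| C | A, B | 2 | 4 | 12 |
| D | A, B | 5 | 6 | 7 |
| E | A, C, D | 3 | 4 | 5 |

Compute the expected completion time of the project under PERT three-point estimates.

17 hours

te_A = (2 + 4·4 + 6)/6 = 24/6 = 4
te_B = (1 + 4·7 + 13)/6 = 42/6 = 7
te_C = (2 + 4·4 + 12)/6 = 30/6 = 5
te_D = (5 + 4·6 + 7)/6 = 36/6 = 6
te_E = (3 + 4·4 + 5)/6 = 24/6 = 4

Forward pass:
ES_A = 0; EF_A = 4
ES_B = 0; EF_B = 7
ES_C = max(EF_A=4, EF_B=7) = 7; EF_C = 7+5 = 12
ES_D = max(EF_A=4, EF_B=7) = 7; EF_D = 7+6 = 13
ES_E = max(EF_A=4, EF_C=12, EF_D=13) = 13; EF_E = 13+4 = 17
Expected project duration μ = 17 hours. Critical path: B → D → E.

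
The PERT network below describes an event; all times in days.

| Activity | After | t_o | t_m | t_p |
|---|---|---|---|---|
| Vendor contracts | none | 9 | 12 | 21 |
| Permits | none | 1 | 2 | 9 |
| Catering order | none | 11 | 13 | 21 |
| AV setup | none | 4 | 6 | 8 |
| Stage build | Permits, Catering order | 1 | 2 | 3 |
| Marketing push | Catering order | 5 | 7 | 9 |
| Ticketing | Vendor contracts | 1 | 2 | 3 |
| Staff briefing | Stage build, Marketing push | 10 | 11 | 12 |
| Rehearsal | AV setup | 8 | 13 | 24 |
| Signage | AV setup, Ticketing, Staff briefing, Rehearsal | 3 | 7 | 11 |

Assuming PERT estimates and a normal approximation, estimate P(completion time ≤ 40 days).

0.671

te_Vendor contracts = (9 + 4·12 + 21)/6 = 78/6 = 13; σ²_Vendor contracts = ((21−9)/6)² = 4.000
te_Permits = (1 + 4·2 + 9)/6 = 18/6 = 3; σ²_Permits = ((9−1)/6)² = 1.778
te_Catering order = (11 + 4·13 + 21)/6 = 84/6 = 14; σ²_Catering order = ((21−11)/6)² = 2.778
te_AV setup = (4 + 4·6 + 8)/6 = 36/6 = 6; σ²_AV setup = ((8−4)/6)² = 0.444
te_Stage build = (1 + 4·2 + 3)/6 = 12/6 = 2; σ²_Stage build = ((3−1)/6)² = 0.111
te_Marketing push = (5 + 4·7 + 9)/6 = 42/6 = 7; σ²_Marketing push = ((9−5)/6)² = 0.444
te_Ticketing = (1 + 4·2 + 3)/6 = 12/6 = 2; σ²_Ticketing = ((3−1)/6)² = 0.111
te_Staff briefing = (10 + 4·11 + 12)/6 = 66/6 = 11; σ²_Staff briefing = ((12−10)/6)² = 0.111
te_Rehearsal = (8 + 4·13 + 24)/6 = 84/6 = 14; σ²_Rehearsal = ((24−8)/6)² = 7.111
te_Signage = (3 + 4·7 + 11)/6 = 42/6 = 7; σ²_Signage = ((11−3)/6)² = 1.778

Forward pass:
ES_Vendor contracts = 0; EF_Vendor contracts = 13
ES_Permits = 0; EF_Permits = 3
ES_Catering order = 0; EF_Catering order = 14
ES_AV setup = 0; EF_AV setup = 6
ES_Stage build = max(EF_Permits=3, EF_Catering order=14) = 14; EF_Stage build = 14+2 = 16
ES_Marketing push = 14; EF_Marketing push = 14+7 = 21
ES_Ticketing = 13; EF_Ticketing = 13+2 = 15
ES_Staff briefing = max(EF_Stage build=16, EF_Marketing push=21) = 21; EF_Staff briefing = 21+11 = 32
ES_Rehearsal = 6; EF_Rehearsal = 6+14 = 20
ES_Signage = max(EF_AV setup=6, EF_Ticketing=15, EF_Staff briefing=32, EF_Rehearsal=20) = 32; EF_Signage = 32+7 = 39
Expected project duration μ = 39 days. Critical path: Catering order → Marketing push → Staff briefing → Signage.

Variance along critical path = 2.778 + 0.444 + 0.111 + 1.778 = 5.111; σ = √5.111 = 2.261 days.
Z = (40 − 39) / 2.261 = 0.442
P(T ≤ 40) = Φ(0.442) ≈ 0.671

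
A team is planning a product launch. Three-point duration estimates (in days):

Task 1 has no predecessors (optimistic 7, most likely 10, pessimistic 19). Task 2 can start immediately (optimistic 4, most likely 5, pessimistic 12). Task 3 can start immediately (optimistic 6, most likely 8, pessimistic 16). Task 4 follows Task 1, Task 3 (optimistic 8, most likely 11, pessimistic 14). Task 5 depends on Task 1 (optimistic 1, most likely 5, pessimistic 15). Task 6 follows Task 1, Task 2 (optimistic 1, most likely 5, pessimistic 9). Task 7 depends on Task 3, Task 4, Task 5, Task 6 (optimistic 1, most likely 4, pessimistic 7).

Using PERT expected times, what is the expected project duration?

te_Task 1 = (7 + 4·10 + 19)/6 = 66/6 = 11
te_Task 2 = (4 + 4·5 + 12)/6 = 36/6 = 6
te_Task 3 = (6 + 4·8 + 16)/6 = 54/6 = 9
te_Task 4 = (8 + 4·11 + 14)/6 = 66/6 = 11
te_Task 5 = (1 + 4·5 + 15)/6 = 36/6 = 6
te_Task 6 = (1 + 4·5 + 9)/6 = 30/6 = 5
te_Task 7 = (1 + 4·4 + 7)/6 = 24/6 = 4

Forward pass:
ES_Task 1 = 0; EF_Task 1 = 11
ES_Task 2 = 0; EF_Task 2 = 6
ES_Task 3 = 0; EF_Task 3 = 9
ES_Task 4 = max(EF_Task 1=11, EF_Task 3=9) = 11; EF_Task 4 = 11+11 = 22
ES_Task 5 = 11; EF_Task 5 = 11+6 = 17
ES_Task 6 = max(EF_Task 1=11, EF_Task 2=6) = 11; EF_Task 6 = 11+5 = 16
ES_Task 7 = max(EF_Task 3=9, EF_Task 4=22, EF_Task 5=17, EF_Task 6=16) = 22; EF_Task 7 = 22+4 = 26
Expected project duration μ = 26 days. Critical path: Task 1 → Task 4 → Task 7.

26 days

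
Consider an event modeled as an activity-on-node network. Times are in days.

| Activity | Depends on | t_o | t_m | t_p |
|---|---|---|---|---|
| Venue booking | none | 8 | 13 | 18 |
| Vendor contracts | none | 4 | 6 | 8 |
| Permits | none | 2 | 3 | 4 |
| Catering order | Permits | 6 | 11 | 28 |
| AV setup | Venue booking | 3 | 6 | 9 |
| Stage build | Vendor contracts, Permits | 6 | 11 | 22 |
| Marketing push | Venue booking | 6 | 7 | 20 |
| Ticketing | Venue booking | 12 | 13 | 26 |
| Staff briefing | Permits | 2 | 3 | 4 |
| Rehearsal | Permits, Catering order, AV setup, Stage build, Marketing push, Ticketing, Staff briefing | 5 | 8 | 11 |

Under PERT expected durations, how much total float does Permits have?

12 days

te_Venue booking = (8 + 4·13 + 18)/6 = 78/6 = 13
te_Vendor contracts = (4 + 4·6 + 8)/6 = 36/6 = 6
te_Permits = (2 + 4·3 + 4)/6 = 18/6 = 3
te_Catering order = (6 + 4·11 + 28)/6 = 78/6 = 13
te_AV setup = (3 + 4·6 + 9)/6 = 36/6 = 6
te_Stage build = (6 + 4·11 + 22)/6 = 72/6 = 12
te_Marketing push = (6 + 4·7 + 20)/6 = 54/6 = 9
te_Ticketing = (12 + 4·13 + 26)/6 = 90/6 = 15
te_Staff briefing = (2 + 4·3 + 4)/6 = 18/6 = 3
te_Rehearsal = (5 + 4·8 + 11)/6 = 48/6 = 8

Forward pass:
ES_Venue booking = 0; EF_Venue booking = 13
ES_Vendor contracts = 0; EF_Vendor contracts = 6
ES_Permits = 0; EF_Permits = 3
ES_Catering order = 3; EF_Catering order = 3+13 = 16
ES_AV setup = 13; EF_AV setup = 13+6 = 19
ES_Stage build = max(EF_Vendor contracts=6, EF_Permits=3) = 6; EF_Stage build = 6+12 = 18
ES_Marketing push = 13; EF_Marketing push = 13+9 = 22
ES_Ticketing = 13; EF_Ticketing = 13+15 = 28
ES_Staff briefing = 3; EF_Staff briefing = 3+3 = 6
ES_Rehearsal = max(EF_Permits=3, EF_Catering order=16, EF_AV setup=19, EF_Stage build=18, EF_Marketing push=22, EF_Ticketing=28, EF_Staff briefing=6) = 28; EF_Rehearsal = 28+8 = 36
Expected project duration μ = 36 days. Critical path: Venue booking → Ticketing → Rehearsal.

Backward pass:
LF_Rehearsal = 36; LS_Rehearsal = 36−8 = 28
LF_Staff briefing = LS_Rehearsal = 28; LS_Staff briefing = 28−3 = 25
LF_Ticketing = LS_Rehearsal = 28; LS_Ticketing = 28−15 = 13
LF_Marketing push = LS_Rehearsal = 28; LS_Marketing push = 28−9 = 19
LF_Stage build = LS_Rehearsal = 28; LS_Stage build = 28−12 = 16
LF_AV setup = LS_Rehearsal = 28; LS_AV setup = 28−6 = 22
LF_Catering order = LS_Rehearsal = 28; LS_Catering order = 28−13 = 15
LF_Permits = min(LS_Catering order=15, LS_Stage build=16, LS_Staff briefing=25, LS_Rehearsal=28) = 15; LS_Permits = 15−3 = 12
LF_Vendor contracts = LS_Stage build = 16; LS_Vendor contracts = 16−6 = 10
LF_Venue booking = min(LS_AV setup=22, LS_Marketing push=19, LS_Ticketing=13) = 13; LS_Venue booking = 13−13 = 0
Slack_Permits = LS_Permits − ES_Permits = 12 − 0 = 12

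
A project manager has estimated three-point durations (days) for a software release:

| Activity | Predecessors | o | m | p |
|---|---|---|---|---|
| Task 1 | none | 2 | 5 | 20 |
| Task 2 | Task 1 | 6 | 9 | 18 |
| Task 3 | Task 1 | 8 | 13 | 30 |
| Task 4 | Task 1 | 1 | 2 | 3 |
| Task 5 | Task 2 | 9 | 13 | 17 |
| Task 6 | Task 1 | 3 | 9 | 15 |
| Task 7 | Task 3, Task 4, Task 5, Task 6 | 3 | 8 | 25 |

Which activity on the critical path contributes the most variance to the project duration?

te_Task 1 = (2 + 4·5 + 20)/6 = 42/6 = 7; σ²_Task 1 = ((20−2)/6)² = 9.000
te_Task 2 = (6 + 4·9 + 18)/6 = 60/6 = 10; σ²_Task 2 = ((18−6)/6)² = 4.000
te_Task 3 = (8 + 4·13 + 30)/6 = 90/6 = 15; σ²_Task 3 = ((30−8)/6)² = 13.444
te_Task 4 = (1 + 4·2 + 3)/6 = 12/6 = 2; σ²_Task 4 = ((3−1)/6)² = 0.111
te_Task 5 = (9 + 4·13 + 17)/6 = 78/6 = 13; σ²_Task 5 = ((17−9)/6)² = 1.778
te_Task 6 = (3 + 4·9 + 15)/6 = 54/6 = 9; σ²_Task 6 = ((15−3)/6)² = 4.000
te_Task 7 = (3 + 4·8 + 25)/6 = 60/6 = 10; σ²_Task 7 = ((25−3)/6)² = 13.444

Forward pass:
ES_Task 1 = 0; EF_Task 1 = 7
ES_Task 2 = 7; EF_Task 2 = 7+10 = 17
ES_Task 3 = 7; EF_Task 3 = 7+15 = 22
ES_Task 4 = 7; EF_Task 4 = 7+2 = 9
ES_Task 5 = 17; EF_Task 5 = 17+13 = 30
ES_Task 6 = 7; EF_Task 6 = 7+9 = 16
ES_Task 7 = max(EF_Task 3=22, EF_Task 4=9, EF_Task 5=30, EF_Task 6=16) = 30; EF_Task 7 = 30+10 = 40
Expected project duration μ = 40 days. Critical path: Task 1 → Task 2 → Task 5 → Task 7.

Variances on critical path: σ²_Task 1=9.000, σ²_Task 2=4.000, σ²_Task 5=1.778, σ²_Task 7=13.444.
Largest is σ²_Task 7 = 13.444.

Task 7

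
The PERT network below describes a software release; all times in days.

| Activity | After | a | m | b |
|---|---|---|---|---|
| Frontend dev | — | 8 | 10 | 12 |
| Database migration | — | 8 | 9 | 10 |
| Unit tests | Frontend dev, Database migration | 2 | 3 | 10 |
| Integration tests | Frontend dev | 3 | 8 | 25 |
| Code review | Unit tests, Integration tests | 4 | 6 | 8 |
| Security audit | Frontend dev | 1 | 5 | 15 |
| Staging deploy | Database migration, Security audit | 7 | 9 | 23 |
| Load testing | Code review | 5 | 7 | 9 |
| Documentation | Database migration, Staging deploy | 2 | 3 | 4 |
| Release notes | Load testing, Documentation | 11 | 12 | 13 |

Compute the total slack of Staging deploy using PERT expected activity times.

3 days

te_Frontend dev = (8 + 4·10 + 12)/6 = 60/6 = 10
te_Database migration = (8 + 4·9 + 10)/6 = 54/6 = 9
te_Unit tests = (2 + 4·3 + 10)/6 = 24/6 = 4
te_Integration tests = (3 + 4·8 + 25)/6 = 60/6 = 10
te_Code review = (4 + 4·6 + 8)/6 = 36/6 = 6
te_Security audit = (1 + 4·5 + 15)/6 = 36/6 = 6
te_Staging deploy = (7 + 4·9 + 23)/6 = 66/6 = 11
te_Load testing = (5 + 4·7 + 9)/6 = 42/6 = 7
te_Documentation = (2 + 4·3 + 4)/6 = 18/6 = 3
te_Release notes = (11 + 4·12 + 13)/6 = 72/6 = 12

Forward pass:
ES_Frontend dev = 0; EF_Frontend dev = 10
ES_Database migration = 0; EF_Database migration = 9
ES_Unit tests = max(EF_Frontend dev=10, EF_Database migration=9) = 10; EF_Unit tests = 10+4 = 14
ES_Integration tests = 10; EF_Integration tests = 10+10 = 20
ES_Code review = max(EF_Unit tests=14, EF_Integration tests=20) = 20; EF_Code review = 20+6 = 26
ES_Security audit = 10; EF_Security audit = 10+6 = 16
ES_Staging deploy = max(EF_Database migration=9, EF_Security audit=16) = 16; EF_Staging deploy = 16+11 = 27
ES_Load testing = 26; EF_Load testing = 26+7 = 33
ES_Documentation = max(EF_Database migration=9, EF_Staging deploy=27) = 27; EF_Documentation = 27+3 = 30
ES_Release notes = max(EF_Load testing=33, EF_Documentation=30) = 33; EF_Release notes = 33+12 = 45
Expected project duration μ = 45 days. Critical path: Frontend dev → Integration tests → Code review → Load testing → Release notes.

Backward pass:
LF_Release notes = 45; LS_Release notes = 45−12 = 33
LF_Documentation = LS_Release notes = 33; LS_Documentation = 33−3 = 30
LF_Load testing = LS_Release notes = 33; LS_Load testing = 33−7 = 26
LF_Staging deploy = LS_Documentation = 30; LS_Staging deploy = 30−11 = 19
LF_Security audit = LS_Staging deploy = 19; LS_Security audit = 19−6 = 13
LF_Code review = LS_Load testing = 26; LS_Code review = 26−6 = 20
LF_Integration tests = LS_Code review = 20; LS_Integration tests = 20−10 = 10
LF_Unit tests = LS_Code review = 20; LS_Unit tests = 20−4 = 16
LF_Database migration = min(LS_Unit tests=16, LS_Staging deploy=19, LS_Documentation=30) = 16; LS_Database migration = 16−9 = 7
LF_Frontend dev = min(LS_Unit tests=16, LS_Integration tests=10, LS_Security audit=13) = 10; LS_Frontend dev = 10−10 = 0
Slack_Staging deploy = LS_Staging deploy − ES_Staging deploy = 19 − 16 = 3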